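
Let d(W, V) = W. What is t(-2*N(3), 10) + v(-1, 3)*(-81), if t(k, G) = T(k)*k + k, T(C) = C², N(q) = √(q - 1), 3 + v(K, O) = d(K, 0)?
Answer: 324 - 18*√2 ≈ 298.54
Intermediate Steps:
v(K, O) = -3 + K
N(q) = √(-1 + q)
t(k, G) = k + k³ (t(k, G) = k²*k + k = k³ + k = k + k³)
t(-2*N(3), 10) + v(-1, 3)*(-81) = (-2*√(-1 + 3) + (-2*√(-1 + 3))³) + (-3 - 1)*(-81) = (-2*√2 + (-2*√2)³) - 4*(-81) = (-2*√2 - 16*√2) + 324 = -18*√2 + 324 = 324 - 18*√2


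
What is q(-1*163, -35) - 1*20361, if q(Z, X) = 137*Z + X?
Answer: -42727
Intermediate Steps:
q(Z, X) = X + 137*Z
q(-1*163, -35) - 1*20361 = (-35 + 137*(-1*163)) - 1*20361 = (-35 + 137*(-163)) - 20361 = (-35 - 22331) - 20361 = -22366 - 20361 = -42727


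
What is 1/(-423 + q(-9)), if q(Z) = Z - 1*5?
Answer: -1/437 ≈ -0.0022883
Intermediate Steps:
q(Z) = -5 + Z (q(Z) = Z - 5 = -5 + Z)
1/(-423 + q(-9)) = 1/(-423 + (-5 - 9)) = 1/(-423 - 14) = 1/(-437) = -1/437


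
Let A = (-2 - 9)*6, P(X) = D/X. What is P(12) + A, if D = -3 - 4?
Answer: -799/12 ≈ -66.583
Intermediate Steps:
D = -7
P(X) = -7/X
A = -66 (A = -11*6 = -66)
P(12) + A = -7/12 - 66 = -799/12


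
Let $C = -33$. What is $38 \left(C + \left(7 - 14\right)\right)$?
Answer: $-1520$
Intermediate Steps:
$38 \left(C + \left(7 - 14\right)\right) = 38 \left(-33 + \left(7 - 14\right)\right) = 38 \left(-33 - 7\right) = 38 \left(-40\right) = -1520$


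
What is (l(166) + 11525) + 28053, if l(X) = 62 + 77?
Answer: 39717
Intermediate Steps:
l(X) = 139
(l(166) + 11525) + 28053 = (139 + 11525) + 28053 = 11664 + 28053 = 39717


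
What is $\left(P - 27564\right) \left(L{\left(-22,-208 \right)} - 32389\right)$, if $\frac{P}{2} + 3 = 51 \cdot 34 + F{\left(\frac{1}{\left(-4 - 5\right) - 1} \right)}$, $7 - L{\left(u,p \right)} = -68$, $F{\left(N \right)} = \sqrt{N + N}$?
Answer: $778832028 - \frac{64628 i \sqrt{5}}{5} \approx 7.7883 \cdot 10^{8} - 28903.0 i$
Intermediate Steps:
$F{\left(N \right)} = \sqrt{2} \sqrt{N}$ ($F{\left(N \right)} = \sqrt{2 N} = \sqrt{2} \sqrt{N}$)
$L{\left(u,p \right)} = 75$ ($L{\left(u,p \right)} = 7 - -68 = 7 + 68 = 75$)
$P = 3462 + \frac{2 i \sqrt{5}}{5}$ ($P = -6 + 2 \left(51 \cdot 34 + \sqrt{2} \sqrt{\frac{1}{\left(-4 - 5\right) - 1}}\right) = -6 + 2 \left(1734 + \sqrt{2} \sqrt{\frac{1}{-9 - 1}}\right) = -6 + 2 \left(1734 + \sqrt{2} \sqrt{\frac{1}{-10}}\right) = -6 + 2 \left(1734 + \sqrt{2} \sqrt{- \frac{1}{10}}\right) = -6 + 2 \left(1734 + \sqrt{2} \frac{i \sqrt{10}}{10}\right) = -6 + 2 \left(1734 + \frac{i \sqrt{5}}{5}\right) = -6 + \left(3468 + \frac{2 i \sqrt{5}}{5}\right) = 3462 + \frac{2 i \sqrt{5}}{5} \approx 3462.0 + 0.89443 i$)
$\left(P - 27564\right) \left(L{\left(-22,-208 \right)} - 32389\right) = \left(\left(3462 + \frac{2 i \sqrt{5}}{5}\right) - 27564\right) \left(75 - 32389\right) = \left(-24102 + \frac{2 i \sqrt{5}}{5}\right) \left(-32314\right) = 778832028 - \frac{64628 i \sqrt{5}}{5}$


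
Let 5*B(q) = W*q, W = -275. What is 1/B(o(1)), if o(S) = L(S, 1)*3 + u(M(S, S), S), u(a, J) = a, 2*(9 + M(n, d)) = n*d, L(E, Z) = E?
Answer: 2/605 ≈ 0.0033058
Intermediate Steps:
M(n, d) = -9 + d*n/2 (M(n, d) = -9 + (n*d)/2 = -9 + (d*n)/2 = -9 + d*n/2)
o(S) = -9 + S**2/2 + 3*S (o(S) = S*3 + (-9 + S*S/2) = 3*S + (-9 + S**2/2) = -9 + S**2/2 + 3*S)
B(q) = -55*q (B(q) = (-275*q)/5 = -55*q)
1/B(o(1)) = 1/(-55*(-9 + (1/2)*1**2 + 3*1)) = 1/(-55*(-9 + (1/2)*1 + 3)) = 1/(-55*(-9 + 1/2 + 3)) = 1/(-55*(-11/2)) = 1/(605/2) = 2/605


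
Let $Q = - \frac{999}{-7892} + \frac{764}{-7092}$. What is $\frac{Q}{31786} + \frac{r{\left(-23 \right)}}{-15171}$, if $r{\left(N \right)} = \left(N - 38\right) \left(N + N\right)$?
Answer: $- \frac{416003237250017}{2249182236353832} \approx -0.18496$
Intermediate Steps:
$r{\left(N \right)} = 2 N \left(-38 + N\right)$ ($r{\left(N \right)} = \left(-38 + N\right) 2 N = 2 N \left(-38 + N\right)$)
$Q = \frac{263855}{13992516}$ ($Q = \left(-999\right) \left(- \frac{1}{7892}\right) + 764 \left(- \frac{1}{7092}\right) = \frac{999}{7892} - \frac{191}{1773} = \frac{263855}{13992516} \approx 0.018857$)
$\frac{Q}{31786} + \frac{r{\left(-23 \right)}}{-15171} = \frac{263855}{13992516 \cdot 31786} + \frac{2 \left(-23\right) \left(-38 - 23\right)}{-15171} = \frac{263855}{13992516} \cdot \frac{1}{31786} + 2 \left(-23\right) \left(-61\right) \left(- \frac{1}{15171}\right) = \frac{263855}{444766113576} + 2806 \left(- \frac{1}{15171}\right) = \frac{263855}{444766113576} - \frac{2806}{15171} = - \frac{416003237250017}{2249182236353832}$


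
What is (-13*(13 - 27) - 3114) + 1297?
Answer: -1635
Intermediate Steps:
(-13*(13 - 27) - 3114) + 1297 = (-13*(-14) - 3114) + 1297 = (182 - 3114) + 1297 = -2932 + 1297 = -1635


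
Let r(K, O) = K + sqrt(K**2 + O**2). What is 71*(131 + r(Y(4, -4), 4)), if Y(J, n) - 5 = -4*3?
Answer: 8804 + 71*sqrt(65) ≈ 9376.4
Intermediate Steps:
Y(J, n) = -7 (Y(J, n) = 5 - 4*3 = 5 - 12 = -7)
71*(131 + r(Y(4, -4), 4)) = 71*(131 + (-7 + sqrt((-7)**2 + 4**2))) = 71*(131 + (-7 + sqrt(49 + 16))) = 71*(131 + (-7 + sqrt(65))) = 71*(124 + sqrt(65)) = 8804 + 71*sqrt(65)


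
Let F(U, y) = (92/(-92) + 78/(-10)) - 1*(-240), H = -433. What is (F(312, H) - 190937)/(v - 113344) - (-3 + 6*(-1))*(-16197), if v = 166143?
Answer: -38484296664/263995 ≈ -1.4578e+5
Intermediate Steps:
F(U, y) = 1156/5 (F(U, y) = (92*(-1/92) + 78*(-1/10)) + 240 = (-1 - 39/5) + 240 = -44/5 + 240 = 1156/5)
(F(312, H) - 190937)/(v - 113344) - (-3 + 6*(-1))*(-16197) = (1156/5 - 190937)/(166143 - 113344) - (-3 + 6*(-1))*(-16197) = -953529/5/52799 - (-3 - 6)*(-16197) = -953529/5*1/52799 - (-9)*(-16197) = -953529/263995 - 1*145773 = -953529/263995 - 145773 = -38484296664/263995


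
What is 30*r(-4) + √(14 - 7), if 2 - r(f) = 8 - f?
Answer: -300 + √7 ≈ -297.35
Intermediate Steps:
r(f) = -6 + f (r(f) = 2 - (8 - f) = 2 + (-8 + f) = -6 + f)
30*r(-4) + √(14 - 7) = 30*(-6 - 4) + √(14 - 7) = 30*(-10) + √7 = -300 + √7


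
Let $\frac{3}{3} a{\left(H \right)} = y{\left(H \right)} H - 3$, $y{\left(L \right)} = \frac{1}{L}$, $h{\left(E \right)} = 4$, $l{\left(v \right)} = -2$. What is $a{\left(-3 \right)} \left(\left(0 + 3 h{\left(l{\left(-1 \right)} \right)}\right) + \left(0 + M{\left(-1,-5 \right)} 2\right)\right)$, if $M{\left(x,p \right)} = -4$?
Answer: $-8$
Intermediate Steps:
$a{\left(H \right)} = -2$ ($a{\left(H \right)} = \frac{H}{H} - 3 = 1 - 3 = -2$)
$a{\left(-3 \right)} \left(\left(0 + 3 h{\left(l{\left(-1 \right)} \right)}\right) + \left(0 + M{\left(-1,-5 \right)} 2\right)\right) = - 2 \left(\left(0 + 3 \cdot 4\right) + \left(0 - 8\right)\right) = - 2 \left(\left(0 + 12\right) + \left(0 - 8\right)\right) = - 2 \left(12 - 8\right) = \left(-2\right) 4 = -8$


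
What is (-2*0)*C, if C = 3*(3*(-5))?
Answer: 0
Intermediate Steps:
C = -45 (C = 3*(-15) = -45)
(-2*0)*C = -2*0*(-45) = 0*(-45) = 0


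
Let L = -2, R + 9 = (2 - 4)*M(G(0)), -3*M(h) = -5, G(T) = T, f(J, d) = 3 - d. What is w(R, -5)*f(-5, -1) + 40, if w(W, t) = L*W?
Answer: 416/3 ≈ 138.67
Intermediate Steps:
M(h) = 5/3 (M(h) = -⅓*(-5) = 5/3)
R = -37/3 (R = -9 + (2 - 4)*(5/3) = -9 - 2*5/3 = -9 - 10/3 = -37/3 ≈ -12.333)
w(W, t) = -2*W
w(R, -5)*f(-5, -1) + 40 = (-2*(-37/3))*(3 - 1*(-1)) + 40 = 74*(3 + 1)/3 + 40 = (74/3)*4 + 40 = 296/3 + 40 = 416/3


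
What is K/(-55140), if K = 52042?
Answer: -26021/27570 ≈ -0.94382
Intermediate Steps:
K/(-55140) = 52042/(-55140) = 52042*(-1/55140) = -26021/27570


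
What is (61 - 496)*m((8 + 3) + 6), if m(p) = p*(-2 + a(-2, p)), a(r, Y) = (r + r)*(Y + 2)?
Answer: 576810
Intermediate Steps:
a(r, Y) = 2*r*(2 + Y) (a(r, Y) = (2*r)*(2 + Y) = 2*r*(2 + Y))
m(p) = p*(-10 - 4*p) (m(p) = p*(-2 + 2*(-2)*(2 + p)) = p*(-2 + (-8 - 4*p)) = p*(-10 - 4*p))
(61 - 496)*m((8 + 3) + 6) = (61 - 496)*(-2*((8 + 3) + 6)*(5 + 2*((8 + 3) + 6))) = -(-870)*(11 + 6)*(5 + 2*(11 + 6)) = -(-870)*17*(5 + 2*17) = -(-870)*17*(5 + 34) = -(-870)*17*39 = -435*(-1326) = 576810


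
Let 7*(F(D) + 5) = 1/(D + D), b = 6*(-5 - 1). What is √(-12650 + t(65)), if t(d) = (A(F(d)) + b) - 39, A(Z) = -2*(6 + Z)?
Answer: I*√2634807630/455 ≈ 112.81*I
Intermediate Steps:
b = -36 (b = 6*(-6) = -36)
F(D) = -5 + 1/(14*D) (F(D) = -5 + 1/(7*(D + D)) = -5 + 1/(7*((2*D))) = -5 + (1/(2*D))/7 = -5 + 1/(14*D))
A(Z) = -12 - 2*Z
t(d) = -77 - 1/(7*d) (t(d) = ((-12 - 2*(-5 + 1/(14*d))) - 36) - 39 = ((-12 + (10 - 1/(7*d))) - 36) - 39 = ((-2 - 1/(7*d)) - 36) - 39 = (-38 - 1/(7*d)) - 39 = -77 - 1/(7*d))
√(-12650 + t(65)) = √(-12650 + (-77 - ⅐/65)) = √(-12650 + (-77 - ⅐*1/65)) = √(-12650 + (-77 - 1/455)) = √(-12650 - 35036/455) = √(-5790786/455) = I*√2634807630/455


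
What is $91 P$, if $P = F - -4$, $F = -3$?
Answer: $91$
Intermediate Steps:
$P = 1$ ($P = -3 - -4 = -3 + 4 = 1$)
$91 P = 91 \cdot 1 = 91$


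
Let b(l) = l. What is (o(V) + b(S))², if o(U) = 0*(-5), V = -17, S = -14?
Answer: 196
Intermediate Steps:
o(U) = 0
(o(V) + b(S))² = (0 - 14)² = (-14)² = 196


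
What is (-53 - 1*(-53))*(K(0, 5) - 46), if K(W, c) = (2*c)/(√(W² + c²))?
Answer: 0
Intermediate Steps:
K(W, c) = 2*c/√(W² + c²) (K(W, c) = (2*c)/√(W² + c²) = 2*c/√(W² + c²))
(-53 - 1*(-53))*(K(0, 5) - 46) = (-53 - 1*(-53))*(2*5/√(0² + 5²) - 46) = (-53 + 53)*(2*5/√(0 + 25) - 46) = 0*(2*5/√25 - 46) = 0*(2*5*(⅕) - 46) = 0*(2 - 46) = 0*(-44) = 0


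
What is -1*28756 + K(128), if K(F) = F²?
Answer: -12372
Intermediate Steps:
-1*28756 + K(128) = -1*28756 + 128² = -28756 + 16384 = -12372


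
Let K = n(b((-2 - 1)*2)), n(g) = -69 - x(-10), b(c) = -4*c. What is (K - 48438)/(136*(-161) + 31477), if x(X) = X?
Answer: -48497/9581 ≈ -5.0618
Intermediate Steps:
n(g) = -59 (n(g) = -69 - 1*(-10) = -69 + 10 = -59)
K = -59
(K - 48438)/(136*(-161) + 31477) = (-59 - 48438)/(136*(-161) + 31477) = -48497/(-21896 + 31477) = -48497/9581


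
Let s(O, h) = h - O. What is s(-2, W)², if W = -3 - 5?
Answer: 36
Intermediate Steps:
W = -8
s(-2, W)² = (-8 - 1*(-2))² = (-8 + 2)² = (-6)² = 36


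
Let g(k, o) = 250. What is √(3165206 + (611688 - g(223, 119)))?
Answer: 2*√944161 ≈ 1943.4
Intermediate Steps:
√(3165206 + (611688 - g(223, 119))) = √(3165206 + (611688 - 1*250)) = √(3165206 + (611688 - 250)) = √(3165206 + 611438) = √3776644 = 2*√944161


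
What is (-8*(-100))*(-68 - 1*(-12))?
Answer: -44800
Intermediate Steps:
(-8*(-100))*(-68 - 1*(-12)) = 800*(-68 + 12) = 800*(-56) = -44800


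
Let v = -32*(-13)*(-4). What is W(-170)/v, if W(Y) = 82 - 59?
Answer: -23/1664 ≈ -0.013822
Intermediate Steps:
W(Y) = 23
v = -1664 (v = 416*(-4) = -1664)
W(-170)/v = 23/(-1664) = 23*(-1/1664) = -23/1664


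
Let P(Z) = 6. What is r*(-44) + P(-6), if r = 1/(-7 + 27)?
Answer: 19/5 ≈ 3.8000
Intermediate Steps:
r = 1/20 ≈ 0.050000
r*(-44) + P(-6) = (1/20)*(-44) + 6 = -11/5 + 6 = 19/5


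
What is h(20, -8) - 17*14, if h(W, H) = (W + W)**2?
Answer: 1362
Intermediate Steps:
h(W, H) = 4*W**2 (h(W, H) = (2*W)**2 = 4*W**2)
h(20, -8) - 17*14 = 4*20**2 - 17*14 = 4*400 - 238 = 1600 - 238 = 1362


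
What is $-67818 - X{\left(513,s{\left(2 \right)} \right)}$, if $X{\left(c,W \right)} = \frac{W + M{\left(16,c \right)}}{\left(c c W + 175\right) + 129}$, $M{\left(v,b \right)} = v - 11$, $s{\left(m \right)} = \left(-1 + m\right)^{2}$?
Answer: $- \frac{17868211920}{263473} \approx -67818.0$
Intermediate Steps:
$M{\left(v,b \right)} = -11 + v$
$X{\left(c,W \right)} = \frac{5 + W}{304 + W c^{2}}$ ($X{\left(c,W \right)} = \frac{W + \left(-11 + 16\right)}{\left(c c W + 175\right) + 129} = \frac{W + 5}{\left(c^{2} W + 175\right) + 129} = \frac{5 + W}{\left(W c^{2} + 175\right) + 129} = \frac{5 + W}{\left(175 + W c^{2}\right) + 129} = \frac{5 + W}{304 + W c^{2}}$)
$-67818 - X{\left(513,s{\left(2 \right)} \right)} = -67818 - \frac{5 + \left(-1 + 2\right)^{2}}{304 + \left(-1 + 2\right)^{2} \cdot 513^{2}} = -67818 - \frac{5 + 1^{2}}{304 + 1^{2} \cdot 263169} = -67818 - \frac{5 + 1}{304 + 1 \cdot 263169} = -67818 - \frac{1}{304 + 263169} \cdot 6 = -67818 - \frac{1}{263473} \cdot 6 = -67818 - \frac{6}{263473} = - \frac{17868211920}{263473}$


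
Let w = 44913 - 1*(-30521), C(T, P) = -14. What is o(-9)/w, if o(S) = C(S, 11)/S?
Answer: 7/339453 ≈ 2.0621e-5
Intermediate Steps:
w = 75434 (w = 44913 + 30521 = 75434)
o(S) = -14/S
o(-9)/w = -14/(-9)/75434 = -14*(-⅑)*(1/75434) = (14/9)*(1/75434) = 7/339453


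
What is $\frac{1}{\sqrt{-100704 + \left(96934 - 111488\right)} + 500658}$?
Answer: $\frac{250329}{125329274111} - \frac{13 i \sqrt{682}}{250658548222} \approx 1.9974 \cdot 10^{-6} - 1.3544 \cdot 10^{-9} i$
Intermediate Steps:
$\frac{1}{\sqrt{-100704 + \left(96934 - 111488\right)} + 500658} = \frac{1}{\sqrt{-100704 - 14554} + 500658} = \frac{1}{\sqrt{-115258} + 500658} = \frac{1}{13 i \sqrt{682} + 500658} = \frac{1}{500658 + 13 i \sqrt{682}}$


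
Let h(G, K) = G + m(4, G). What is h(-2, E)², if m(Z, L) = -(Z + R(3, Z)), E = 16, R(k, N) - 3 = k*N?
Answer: 441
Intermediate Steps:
R(k, N) = 3 + N*k (R(k, N) = 3 + k*N = 3 + N*k)
m(Z, L) = -3 - 4*Z (m(Z, L) = -(Z + (3 + Z*3)) = -(Z + (3 + 3*Z)) = -(3 + 4*Z) = -3 - 4*Z)
h(G, K) = -19 + G (h(G, K) = G + (-3 - 4*4) = G + (-3 - 16) = G - 19 = -19 + G)
h(-2, E)² = (-19 - 2)² = (-21)² = 441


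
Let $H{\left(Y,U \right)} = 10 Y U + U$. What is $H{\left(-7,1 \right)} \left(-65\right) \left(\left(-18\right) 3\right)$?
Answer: $-242190$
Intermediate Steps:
$H{\left(Y,U \right)} = U + 10 U Y$ ($H{\left(Y,U \right)} = 10 U Y + U = U + 10 U Y$)
$H{\left(-7,1 \right)} \left(-65\right) \left(\left(-18\right) 3\right) = 1 \left(1 + 10 \left(-7\right)\right) \left(-65\right) \left(\left(-18\right) 3\right) = 1 \left(1 - 70\right) \left(-65\right) \left(-54\right) = 1 \left(-69\right) \left(-65\right) \left(-54\right) = \left(-69\right) \left(-65\right) \left(-54\right) = 4485 \left(-54\right) = -242190$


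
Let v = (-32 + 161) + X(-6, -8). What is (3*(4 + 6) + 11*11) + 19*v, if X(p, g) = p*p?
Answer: 3286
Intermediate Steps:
X(p, g) = p**2
v = 165 (v = (-32 + 161) + (-6)**2 = 129 + 36 = 165)
(3*(4 + 6) + 11*11) + 19*v = (3*(4 + 6) + 11*11) + 19*165 = (3*10 + 121) + 3135 = (30 + 121) + 3135 = 151 + 3135 = 3286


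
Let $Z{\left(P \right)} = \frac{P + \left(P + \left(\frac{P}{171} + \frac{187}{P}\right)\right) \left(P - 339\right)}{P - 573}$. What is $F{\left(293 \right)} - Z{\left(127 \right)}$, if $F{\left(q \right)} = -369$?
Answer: $- \frac{4166202479}{9685782} \approx -430.14$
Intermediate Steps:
$Z{\left(P \right)} = \frac{P + \left(-339 + P\right) \left(\frac{187}{P} + \frac{172 P}{171}\right)}{-573 + P}$ ($Z{\left(P \right)} = \frac{P + \left(P + \left(P \frac{1}{171} + \frac{187}{P}\right)\right) \left(-339 + P\right)}{-573 + P} = \frac{P + \left(P + \left(\frac{P}{171} + \frac{187}{P}\right)\right) \left(-339 + P\right)}{-573 + P} = \frac{P + \left(P + \left(\frac{187}{P} + \frac{P}{171}\right)\right) \left(-339 + P\right)}{-573 + P} = \frac{P + \left(\frac{187}{P} + \frac{172 P}{171}\right) \left(-339 + P\right)}{-573 + P} = \frac{P + \left(-339 + P\right) \left(\frac{187}{P} + \frac{172 P}{171}\right)}{-573 + P}$)
$F{\left(293 \right)} - Z{\left(127 \right)} = -369 - \frac{-10840203 - 58137 \cdot 127^{2} + 172 \cdot 127^{3} + 31977 \cdot 127}{171 \cdot 127 \left(-573 + 127\right)} = -369 - \frac{1}{171} \cdot \frac{1}{127} \frac{1}{-446} \left(-10840203 - 937691673 + 172 \cdot 2048383 + 4061079\right) = -369 - \frac{1}{171} \cdot \frac{1}{127} \left(- \frac{1}{446}\right) \left(-10840203 - 937691673 + 352321876 + 4061079\right) = -369 - \frac{1}{171} \cdot \frac{1}{127} \left(- \frac{1}{446}\right) \left(-592148921\right) = -369 - \frac{592148921}{9685782} = - \frac{4166202479}{9685782}$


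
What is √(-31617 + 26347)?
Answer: I*√5270 ≈ 72.595*I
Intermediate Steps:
√(-31617 + 26347) = √(-5270) = I*√5270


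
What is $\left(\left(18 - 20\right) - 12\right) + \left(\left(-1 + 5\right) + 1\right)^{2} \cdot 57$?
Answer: $1411$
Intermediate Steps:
$\left(\left(18 - 20\right) - 12\right) + \left(\left(-1 + 5\right) + 1\right)^{2} \cdot 57 = \left(-2 - 12\right) + \left(4 + 1\right)^{2} \cdot 57 = -14 + 5^{2} \cdot 57 = -14 + 25 \cdot 57 = -14 + 1425 = 1411$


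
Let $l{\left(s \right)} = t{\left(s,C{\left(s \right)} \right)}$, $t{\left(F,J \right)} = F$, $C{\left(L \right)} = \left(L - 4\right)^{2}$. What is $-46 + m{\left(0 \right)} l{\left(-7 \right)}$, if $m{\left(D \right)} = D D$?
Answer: $-46$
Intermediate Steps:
$C{\left(L \right)} = \left(-4 + L\right)^{2}$
$m{\left(D \right)} = D^{2}$
$l{\left(s \right)} = s$
$-46 + m{\left(0 \right)} l{\left(-7 \right)} = -46 + 0^{2} \left(-7\right) = -46 + 0 \left(-7\right) = -46 + 0 = -46$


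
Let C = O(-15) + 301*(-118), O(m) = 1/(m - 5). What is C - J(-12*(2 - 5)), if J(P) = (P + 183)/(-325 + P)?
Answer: -205289949/5780 ≈ -35517.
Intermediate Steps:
O(m) = 1/(-5 + m)
J(P) = (183 + P)/(-325 + P)
C = -710361/20 (C = 1/(-5 - 15) + 301*(-118) = 1/(-20) - 35518 = -1/20 - 35518 = -710361/20 ≈ -35518.)
C - J(-12*(2 - 5)) = -710361/20 - (183 - 12*(2 - 5))/(-325 - 12*(2 - 5)) = -710361/20 - (183 - 12*(-3))/(-325 - 12*(-3)) = -710361/20 - (183 + 36)/(-325 + 36) = -710361/20 - 219/(-289) = -710361/20 - (-1)*219/289 = -710361/20 - 1*(-219/289) = -710361/20 + 219/289 = -205289949/5780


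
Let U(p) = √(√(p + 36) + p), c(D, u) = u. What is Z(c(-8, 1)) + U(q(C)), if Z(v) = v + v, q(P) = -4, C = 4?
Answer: 2 + 2*√(-1 + √2) ≈ 3.2872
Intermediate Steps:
Z(v) = 2*v
U(p) = √(p + √(36 + p)) (U(p) = √(√(36 + p) + p) = √(p + √(36 + p)))
Z(c(-8, 1)) + U(q(C)) = 2*1 + √(-4 + √(36 - 4)) = 2 + √(-4 + √32) = 2 + √(-4 + 4*√2)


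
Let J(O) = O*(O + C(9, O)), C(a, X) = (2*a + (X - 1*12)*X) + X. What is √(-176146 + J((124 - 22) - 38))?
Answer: √46190 ≈ 214.92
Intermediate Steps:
C(a, X) = X + 2*a + X*(-12 + X) (C(a, X) = (2*a + (X - 12)*X) + X = (2*a + (-12 + X)*X) + X = (2*a + X*(-12 + X)) + X = X + 2*a + X*(-12 + X))
J(O) = O*(18 + O² - 10*O) (J(O) = O*(O + (O² - 11*O + 2*9)) = O*(O + (O² - 11*O + 18)) = O*(O + (18 + O² - 11*O)) = O*(18 + O² - 10*O))
√(-176146 + J((124 - 22) - 38)) = √(-176146 + ((124 - 22) - 38)*(18 + ((124 - 22) - 38)² - 10*((124 - 22) - 38))) = √(-176146 + (102 - 38)*(18 + (102 - 38)² - 10*(102 - 38))) = √(-176146 + 64*(18 + 64² - 10*64)) = √(-176146 + 64*(18 + 4096 - 640)) = √(-176146 + 64*3474) = √(-176146 + 222336) = √46190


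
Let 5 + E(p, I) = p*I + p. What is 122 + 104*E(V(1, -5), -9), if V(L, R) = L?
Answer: -1230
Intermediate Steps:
E(p, I) = -5 + p + I*p (E(p, I) = -5 + (p*I + p) = -5 + (I*p + p) = -5 + (p + I*p) = -5 + p + I*p)
122 + 104*E(V(1, -5), -9) = 122 + 104*(-5 + 1 - 9*1) = 122 + 104*(-5 + 1 - 9) = 122 + 104*(-13) = 122 - 1352 = -1230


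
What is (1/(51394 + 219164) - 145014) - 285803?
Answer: -116560985885/270558 ≈ -4.3082e+5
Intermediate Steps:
(1/(51394 + 219164) - 145014) - 285803 = (1/270558 - 145014) - 285803 = -39234697811/270558 - 285803 = -116560985885/270558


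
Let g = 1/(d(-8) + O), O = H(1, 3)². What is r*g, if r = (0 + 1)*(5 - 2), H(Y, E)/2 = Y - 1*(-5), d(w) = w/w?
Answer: 3/145 ≈ 0.020690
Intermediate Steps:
d(w) = 1
H(Y, E) = 10 + 2*Y (H(Y, E) = 2*(Y - 1*(-5)) = 2*(Y + 5) = 2*(5 + Y) = 10 + 2*Y)
O = 144 (O = (10 + 2*1)² = (10 + 2)² = 12² = 144)
r = 3 (r = 1*3 = 3)
g = 1/145 (g = 1/(1 + 144) = 1/145 ≈ 0.0068966)
r*g = 3*(1/145) = 3/145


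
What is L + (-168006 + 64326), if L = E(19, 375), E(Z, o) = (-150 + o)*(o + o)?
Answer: 65070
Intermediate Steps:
E(Z, o) = 2*o*(-150 + o) (E(Z, o) = (-150 + o)*(2*o) = 2*o*(-150 + o))
L = 168750 (L = 2*375*(-150 + 375) = 2*375*225 = 168750)
L + (-168006 + 64326) = 168750 + (-168006 + 64326) = 168750 - 103680 = 65070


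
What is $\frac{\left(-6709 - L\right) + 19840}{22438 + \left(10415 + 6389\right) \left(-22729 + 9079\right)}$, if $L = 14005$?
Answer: $\frac{437}{114676081} \approx 3.8107 \cdot 10^{-6}$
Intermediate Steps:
$\frac{\left(-6709 - L\right) + 19840}{22438 + \left(10415 + 6389\right) \left(-22729 + 9079\right)} = \frac{\left(-6709 - 14005\right) + 19840}{22438 + \left(10415 + 6389\right) \left(-22729 + 9079\right)} = \frac{\left(-6709 - 14005\right) + 19840}{22438 + 16804 \left(-13650\right)} = \frac{-20714 + 19840}{22438 - 229374600} = - \frac{874}{-229352162} = \left(-874\right) \left(- \frac{1}{229352162}\right) = \frac{437}{114676081}$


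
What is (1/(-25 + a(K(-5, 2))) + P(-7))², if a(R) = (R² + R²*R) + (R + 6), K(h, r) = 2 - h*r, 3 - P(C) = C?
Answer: 347859801/3478225 ≈ 100.01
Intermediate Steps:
P(C) = 3 - C
K(h, r) = 2 - h*r
a(R) = 6 + R + R² + R³ (a(R) = (R² + R³) + (6 + R) = 6 + R + R² + R³)
(1/(-25 + a(K(-5, 2))) + P(-7))² = (1/(-25 + (6 + (2 - 1*(-5)*2) + (2 - 1*(-5)*2)² + (2 - 1*(-5)*2)³)) + (3 - 1*(-7)))² = (1/(-25 + (6 + (2 + 10) + (2 + 10)² + (2 + 10)³)) + (3 + 7))² = (1/(-25 + (6 + 12 + 12² + 12³)) + 10)² = (1/(-25 + (6 + 12 + 144 + 1728)) + 10)² = (1/(-25 + 1890) + 10)² = (1/1865 + 10)² = (18651/1865)² = 347859801/3478225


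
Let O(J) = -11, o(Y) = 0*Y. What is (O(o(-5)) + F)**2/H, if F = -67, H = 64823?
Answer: 6084/64823 ≈ 0.093856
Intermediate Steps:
o(Y) = 0
(O(o(-5)) + F)**2/H = (-11 - 67)**2/64823 = (-78)**2*(1/64823) = 6084*(1/64823) = 6084/64823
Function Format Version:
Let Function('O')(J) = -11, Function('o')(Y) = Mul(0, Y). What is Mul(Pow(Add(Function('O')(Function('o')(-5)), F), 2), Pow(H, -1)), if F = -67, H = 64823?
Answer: Rational(6084, 64823) ≈ 0.093856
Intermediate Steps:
Function('o')(Y) = 0
Mul(Pow(Add(Function('O')(Function('o')(-5)), F), 2), Pow(H, -1)) = Mul(Pow(Add(-11, -67), 2), Pow(64823, -1)) = Mul(Pow(-78, 2), Rational(1, 64823)) = Mul(6084, Rational(1, 64823)) = Rational(6084, 64823)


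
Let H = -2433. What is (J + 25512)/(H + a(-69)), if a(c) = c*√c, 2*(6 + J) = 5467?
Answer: -45804469/4165332 + 1299017*I*√69/4165332 ≈ -10.997 + 2.5905*I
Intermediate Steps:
J = 5455/2 (J = -6 + (½)*5467 = -6 + 5467/2 = 5455/2 ≈ 2727.5)
a(c) = c^(3/2)
(J + 25512)/(H + a(-69)) = (5455/2 + 25512)/(-2433 + (-69)^(3/2)) = 56479/(2*(-2433 - 69*I*√69))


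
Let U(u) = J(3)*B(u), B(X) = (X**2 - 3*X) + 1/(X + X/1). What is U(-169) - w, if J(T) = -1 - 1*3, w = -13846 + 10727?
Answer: -19122855/169 ≈ -1.1315e+5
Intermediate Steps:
w = -3119
J(T) = -4 (J(T) = -1 - 3 = -4)
B(X) = X**2 + 1/(2*X) - 3*X (B(X) = (X**2 - 3*X) + 1/(X + X*1) = (X**2 - 3*X) + 1/(X + X) = (X**2 - 3*X) + 1/(2*X) = X**2 + 1/(2*X) - 3*X)
U(u) = -4*u**2 - 2/u + 12*u (U(u) = -4*(u**2 + 1/(2*u) - 3*u) = -4*u**2 - 2/u + 12*u)
U(-169) - w = (-4*(-169)**2 - 2/(-169) + 12*(-169)) - 1*(-3119) = (-4*28561 - 2*(-1/169) - 2028) + 3119 = (-114244 + 2/169 - 2028) + 3119 = -19649966/169 + 3119 = -19122855/169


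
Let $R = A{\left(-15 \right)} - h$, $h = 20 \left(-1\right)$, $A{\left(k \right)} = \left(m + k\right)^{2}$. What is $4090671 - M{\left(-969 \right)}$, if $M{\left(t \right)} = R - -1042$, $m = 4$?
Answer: $4089488$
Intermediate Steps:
$A{\left(k \right)} = \left(4 + k\right)^{2}$
$h = -20$
$R = 141$ ($R = \left(4 - 15\right)^{2} - -20 = \left(-11\right)^{2} + 20 = 121 + 20 = 141$)
$M{\left(t \right)} = 1183$ ($M{\left(t \right)} = 141 - -1042 = 141 + 1042 = 1183$)
$4090671 - M{\left(-969 \right)} = 4090671 - 1183 = 4089488$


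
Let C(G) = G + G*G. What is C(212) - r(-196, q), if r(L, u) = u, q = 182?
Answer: 44974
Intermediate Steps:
C(G) = G + G²
C(212) - r(-196, q) = 212*(1 + 212) - 1*182 = 212*213 - 182 = 45156 - 182 = 44974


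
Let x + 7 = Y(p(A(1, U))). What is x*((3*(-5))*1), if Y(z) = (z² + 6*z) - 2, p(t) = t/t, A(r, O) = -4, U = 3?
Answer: 30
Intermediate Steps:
p(t) = 1
Y(z) = -2 + z² + 6*z
x = -2 (x = -7 + (-2 + 1² + 6*1) = -7 + (-2 + 1 + 6) = -7 + 5 = -2)
x*((3*(-5))*1) = -2*3*(-5) = -(-30) = -2*(-15) = 30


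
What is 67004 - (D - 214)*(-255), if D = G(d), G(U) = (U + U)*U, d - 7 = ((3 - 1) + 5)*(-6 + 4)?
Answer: 37424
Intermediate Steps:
d = -7 (d = 7 + ((3 - 1) + 5)*(-6 + 4) = 7 + (2 + 5)*(-2) = 7 + 7*(-2) = 7 - 14 = -7)
G(U) = 2*U² (G(U) = (2*U)*U = 2*U²)
D = 98 (D = 2*(-7)² = 2*49 = 98)
67004 - (D - 214)*(-255) = 67004 - (98 - 214)*(-255) = 67004 - (-116)*(-255) = 67004 - 1*29580 = 67004 - 29580 = 37424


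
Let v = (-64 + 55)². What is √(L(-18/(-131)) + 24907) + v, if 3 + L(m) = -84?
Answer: 81 + 2*√6205 ≈ 238.54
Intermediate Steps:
L(m) = -87 (L(m) = -3 - 84 = -87)
v = 81 (v = (-9)² = 81)
√(L(-18/(-131)) + 24907) + v = √(-87 + 24907) + 81 = √24820 + 81 = 2*√6205 + 81 = 81 + 2*√6205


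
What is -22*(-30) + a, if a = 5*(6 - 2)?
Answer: 680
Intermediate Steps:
a = 20 (a = 5*4 = 20)
-22*(-30) + a = -22*(-30) + 20 = 660 + 20 = 680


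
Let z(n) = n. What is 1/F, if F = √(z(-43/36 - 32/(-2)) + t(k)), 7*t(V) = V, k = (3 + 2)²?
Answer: 6*√32417/4631 ≈ 0.23327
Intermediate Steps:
k = 25 (k = 5² = 25)
t(V) = V/7
F = √32417/42 (F = √((-43/36 - 32/(-2)) + (⅐)*25) = √((-43*1/36 - 32*(-½)) + 25/7) = √((-43/36 + 16) + 25/7) = √(533/36 + 25/7) = √(4631/252) = √32417/42 ≈ 4.2868)
1/F = 1/(√32417/42) = 6*√32417/4631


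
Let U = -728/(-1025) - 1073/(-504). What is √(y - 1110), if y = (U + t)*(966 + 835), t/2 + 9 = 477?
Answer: √501055726953838/17220 ≈ 1299.9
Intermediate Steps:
t = 936 (t = -18 + 2*477 = -18 + 954 = 936)
U = 1466737/516600 (U = -728*(-1/1025) - 1073*(-1/504) = 728/1025 + 1073/504 = 1466737/516600 ≈ 2.8392)
y = 873492810937/516600 (y = (1466737/516600 + 936)*(966 + 835) = (485004337/516600)*1801 = 873492810937/516600 ≈ 1.6909e+6)
√(y - 1110) = √(873492810937/516600 - 1110) = √(872919384937/516600) = √501055726953838/17220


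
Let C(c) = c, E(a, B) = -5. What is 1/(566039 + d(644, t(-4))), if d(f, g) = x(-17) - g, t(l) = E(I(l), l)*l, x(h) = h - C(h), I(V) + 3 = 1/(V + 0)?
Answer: 1/566019 ≈ 1.7667e-6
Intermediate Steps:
I(V) = -3 + 1/V (I(V) = -3 + 1/(V + 0) = -3 + 1/V)
x(h) = 0 (x(h) = h - h = 0)
t(l) = -5*l
d(f, g) = -g (d(f, g) = 0 - g = -g)
1/(566039 + d(644, t(-4))) = 1/(566039 - (-5)*(-4)) = 1/(566039 - 1*20) = 1/(566039 - 20) = 1/566019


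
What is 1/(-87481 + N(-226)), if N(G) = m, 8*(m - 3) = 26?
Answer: -4/349899 ≈ -1.1432e-5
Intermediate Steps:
m = 25/4 (m = 3 + (1/8)*26 = 3 + 13/4 = 25/4 ≈ 6.2500)
N(G) = 25/4
1/(-87481 + N(-226)) = 1/(-87481 + 25/4) = 1/(-349899/4) = -4/349899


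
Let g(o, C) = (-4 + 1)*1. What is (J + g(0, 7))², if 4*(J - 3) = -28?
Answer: 49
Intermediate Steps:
J = -4 (J = 3 + (¼)*(-28) = 3 - 7 = -4)
g(o, C) = -3 (g(o, C) = -3*1 = -3)
(J + g(0, 7))² = (-4 - 3)² = (-7)² = 49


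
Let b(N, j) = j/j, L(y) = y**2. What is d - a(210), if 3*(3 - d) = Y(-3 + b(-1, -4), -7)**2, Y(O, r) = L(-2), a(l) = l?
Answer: -637/3 ≈ -212.33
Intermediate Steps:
b(N, j) = 1
Y(O, r) = 4 (Y(O, r) = (-2)**2 = 4)
d = -7/3 (d = 3 - 1/3*4**2 = 3 - 1/3*16 = 3 - 16/3 = -7/3 ≈ -2.3333)
d - a(210) = -7/3 - 1*210 = -7/3 - 210 = -637/3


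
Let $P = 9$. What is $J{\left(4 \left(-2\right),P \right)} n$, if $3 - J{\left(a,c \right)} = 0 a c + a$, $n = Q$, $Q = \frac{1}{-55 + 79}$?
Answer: $\frac{11}{24} \approx 0.45833$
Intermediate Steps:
$Q = \frac{1}{24} \approx 0.041667$
$n = \frac{1}{24} \approx 0.041667$
$J{\left(a,c \right)} = 3 - a$ ($J{\left(a,c \right)} = 3 - \left(0 a c + a\right) = 3 - \left(0 c + a\right) = 3 - \left(0 + a\right) = 3 - a$)
$J{\left(4 \left(-2\right),P \right)} n = \left(3 - 4 \left(-2\right)\right) \frac{1}{24} = \left(3 - -8\right) \frac{1}{24} = \left(3 + 8\right) \frac{1}{24} = 11 \cdot \frac{1}{24} = \frac{11}{24}$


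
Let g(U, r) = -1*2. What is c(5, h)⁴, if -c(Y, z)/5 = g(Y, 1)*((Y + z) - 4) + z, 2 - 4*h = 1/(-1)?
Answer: 9150625/256 ≈ 35745.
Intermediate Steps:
h = ¾ (h = ½ - ¼/(-1) = ½ - ¼*(-1) = ½ + ¼ = ¾ ≈ 0.75000)
g(U, r) = -2
c(Y, z) = -40 + 5*z + 10*Y (c(Y, z) = -5*(-2*((Y + z) - 4) + z) = -5*(-2*(-4 + Y + z) + z) = -5*((8 - 2*Y - 2*z) + z) = -5*(8 - z - 2*Y) = -40 + 5*z + 10*Y)
c(5, h)⁴ = (-40 + 5*(¾) + 10*5)⁴ = (-40 + 15/4 + 50)⁴ = (55/4)⁴ = 9150625/256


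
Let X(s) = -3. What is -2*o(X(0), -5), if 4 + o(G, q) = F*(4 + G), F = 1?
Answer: 6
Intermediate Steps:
o(G, q) = G (o(G, q) = -4 + 1*(4 + G) = -4 + (4 + G) = G)
-2*o(X(0), -5) = -2*(-3) = 6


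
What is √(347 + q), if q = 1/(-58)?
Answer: 5*√46690/58 ≈ 18.627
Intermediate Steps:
q = -1/58 ≈ -0.017241
√(347 + q) = √(347 - 1/58) = √(20125/58) = 5*√46690/58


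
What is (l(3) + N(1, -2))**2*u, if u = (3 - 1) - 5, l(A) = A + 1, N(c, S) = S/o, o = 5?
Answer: -972/25 ≈ -38.880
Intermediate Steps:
N(c, S) = S/5
l(A) = 1 + A
u = -3 (u = 2 - 5 = -3)
(l(3) + N(1, -2))**2*u = ((1 + 3) + (1/5)*(-2))**2*(-3) = (4 - 2/5)**2*(-3) = (18/5)**2*(-3) = (324/25)*(-3) = -972/25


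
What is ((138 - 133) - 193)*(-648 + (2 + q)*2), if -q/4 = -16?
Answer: 97008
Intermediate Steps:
q = 64 (q = -4*(-16) = 64)
((138 - 133) - 193)*(-648 + (2 + q)*2) = ((138 - 133) - 193)*(-648 + (2 + 64)*2) = (5 - 193)*(-648 + 66*2) = -188*(-648 + 132) = -188*(-516) = 97008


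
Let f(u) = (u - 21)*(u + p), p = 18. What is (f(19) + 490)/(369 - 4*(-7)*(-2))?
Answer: 416/313 ≈ 1.3291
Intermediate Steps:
f(u) = (-21 + u)*(18 + u) (f(u) = (u - 21)*(u + 18) = (-21 + u)*(18 + u))
(f(19) + 490)/(369 - 4*(-7)*(-2)) = ((-378 + 19² - 3*19) + 490)/(369 - 4*(-7)*(-2)) = ((-378 + 361 - 57) + 490)/(369 + 28*(-2)) = (-74 + 490)/(369 - 56) = 416/313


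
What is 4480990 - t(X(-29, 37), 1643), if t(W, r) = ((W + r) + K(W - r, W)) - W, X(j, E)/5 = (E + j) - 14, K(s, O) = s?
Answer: 4481020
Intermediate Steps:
X(j, E) = -70 + 5*E + 5*j (X(j, E) = 5*((E + j) - 14) = 5*(-14 + E + j) = -70 + 5*E + 5*j)
t(W, r) = W (t(W, r) = ((W + r) + (W - r)) - W = 2*W - W = W)
4480990 - t(X(-29, 37), 1643) = 4480990 - (-70 + 5*37 + 5*(-29)) = 4480990 - (-70 + 185 - 145) = 4480990 - 1*(-30) = 4480990 + 30 = 4481020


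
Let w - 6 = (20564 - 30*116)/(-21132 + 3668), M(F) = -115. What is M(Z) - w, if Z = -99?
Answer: -524015/4366 ≈ -120.02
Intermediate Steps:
w = 21925/4366 (w = 6 + (20564 - 30*116)/(-21132 + 3668) = 6 + (20564 - 3480)/(-17464) = 6 + 17084*(-1/17464) = 6 - 4271/4366 = 21925/4366 ≈ 5.0218)
M(Z) - w = -115 - 1*21925/4366 = -115 - 21925/4366 = -524015/4366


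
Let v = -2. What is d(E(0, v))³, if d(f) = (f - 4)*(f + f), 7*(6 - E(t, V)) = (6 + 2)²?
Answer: 10648000000/117649 ≈ 90507.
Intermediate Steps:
E(t, V) = -22/7 (E(t, V) = 6 - (6 + 2)²/7 = 6 - ⅐*8² = 6 - ⅐*64 = 6 - 64/7 = -22/7)
d(f) = 2*f*(-4 + f) (d(f) = (-4 + f)*(2*f) = 2*f*(-4 + f))
d(E(0, v))³ = (2*(-22/7)*(-4 - 22/7))³ = (2*(-22/7)*(-50/7))³ = (2200/49)³ = 10648000000/117649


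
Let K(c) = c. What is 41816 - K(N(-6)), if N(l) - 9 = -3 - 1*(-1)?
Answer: 41809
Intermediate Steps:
N(l) = 7 (N(l) = 9 + (-3 - 1*(-1)) = 9 + (-3 + 1) = 9 - 2 = 7)
41816 - K(N(-6)) = 41816 - 1*7 = 41816 - 7 = 41809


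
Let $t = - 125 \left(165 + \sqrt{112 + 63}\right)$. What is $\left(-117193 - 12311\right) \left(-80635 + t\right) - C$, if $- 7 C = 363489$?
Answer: $13113626967 + 80940000 \sqrt{7} \approx 1.3328 \cdot 10^{10}$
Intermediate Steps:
$C = -51927$ ($C = \left(- \frac{1}{7}\right) 363489 = -51927$)
$t = -20625 - 625 \sqrt{7}$ ($t = - 125 \left(165 + \sqrt{175}\right) = - 125 \left(165 + 5 \sqrt{7}\right) = -20625 - 625 \sqrt{7} \approx -22279.0$)
$\left(-117193 - 12311\right) \left(-80635 + t\right) - C = \left(-117193 - 12311\right) \left(-80635 - \left(20625 + 625 \sqrt{7}\right)\right) - -51927 = - 129504 \left(-101260 - 625 \sqrt{7}\right) + 51927 = \left(13113575040 + 80940000 \sqrt{7}\right) + 51927 = 13113626967 + 80940000 \sqrt{7}$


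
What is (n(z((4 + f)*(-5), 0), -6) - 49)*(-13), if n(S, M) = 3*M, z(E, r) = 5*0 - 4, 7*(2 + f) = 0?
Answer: 871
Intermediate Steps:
f = -2 (f = -2 + (1/7)*0 = -2 + 0 = -2)
z(E, r) = -4 (z(E, r) = 0 - 4 = -4)
(n(z((4 + f)*(-5), 0), -6) - 49)*(-13) = (3*(-6) - 49)*(-13) = (-18 - 49)*(-13) = -67*(-13) = 871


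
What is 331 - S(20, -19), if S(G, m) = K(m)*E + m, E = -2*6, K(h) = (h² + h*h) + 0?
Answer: 9014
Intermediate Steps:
K(h) = 2*h² (K(h) = (h² + h²) + 0 = 2*h² + 0 = 2*h²)
E = -12
S(G, m) = m - 24*m² (S(G, m) = (2*m²)*(-12) + m = -24*m² + m = m - 24*m²)
331 - S(20, -19) = 331 - (-19)*(1 - 24*(-19)) = 331 - (-19)*(1 + 456) = 331 - (-19)*457 = 331 - 1*(-8683) = 331 + 8683 = 9014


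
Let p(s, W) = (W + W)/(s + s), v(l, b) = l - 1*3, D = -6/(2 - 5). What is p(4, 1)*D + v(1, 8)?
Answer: -3/2 ≈ -1.5000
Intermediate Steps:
D = 2 (D = -6/(-3) = -1/3*(-6) = 2)
v(l, b) = -3 + l (v(l, b) = l - 3 = -3 + l)
p(s, W) = W/s (p(s, W) = (2*W)/((2*s)) = (2*W)*(1/(2*s)) = W/s)
p(4, 1)*D + v(1, 8) = (1/4)*2 + (-3 + 1) = (1*(1/4))*2 - 2 = (1/4)*2 - 2 = 1/2 - 2 = -3/2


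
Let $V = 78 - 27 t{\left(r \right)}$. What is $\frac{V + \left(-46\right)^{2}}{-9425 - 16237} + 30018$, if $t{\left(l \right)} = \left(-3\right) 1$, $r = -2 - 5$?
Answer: $\frac{8465051}{282} \approx 30018.0$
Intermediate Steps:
$r = -7$
$t{\left(l \right)} = -3$
$V = 159$ ($V = 78 - -81 = 78 + 81 = 159$)
$\frac{V + \left(-46\right)^{2}}{-9425 - 16237} + 30018 = \frac{159 + \left(-46\right)^{2}}{-9425 - 16237} + 30018 = \frac{159 + 2116}{-25662} + 30018 = 2275 \left(- \frac{1}{25662}\right) + 30018 = - \frac{25}{282} + 30018 = \frac{8465051}{282}$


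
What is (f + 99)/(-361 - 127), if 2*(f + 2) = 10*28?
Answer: -237/488 ≈ -0.48566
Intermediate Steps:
f = 138 (f = -2 + (10*28)/2 = -2 + (½)*280 = -2 + 140 = 138)
(f + 99)/(-361 - 127) = (138 + 99)/(-361 - 127) = 237/(-488) = 237*(-1/488) = -237/488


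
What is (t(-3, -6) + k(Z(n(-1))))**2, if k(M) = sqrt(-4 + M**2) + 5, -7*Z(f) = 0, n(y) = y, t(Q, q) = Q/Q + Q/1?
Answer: 5 + 12*I ≈ 5.0 + 12.0*I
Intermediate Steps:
t(Q, q) = 1 + Q (t(Q, q) = 1 + Q*1 = 1 + Q)
Z(f) = 0 (Z(f) = -1/7*0 = 0)
k(M) = 5 + sqrt(-4 + M**2)
(t(-3, -6) + k(Z(n(-1))))**2 = ((1 - 3) + (5 + sqrt(-4 + 0**2)))**2 = (-2 + (5 + sqrt(-4 + 0)))**2 = (-2 + (5 + sqrt(-4)))**2 = (-2 + (5 + 2*I))**2 = (3 + 2*I)**2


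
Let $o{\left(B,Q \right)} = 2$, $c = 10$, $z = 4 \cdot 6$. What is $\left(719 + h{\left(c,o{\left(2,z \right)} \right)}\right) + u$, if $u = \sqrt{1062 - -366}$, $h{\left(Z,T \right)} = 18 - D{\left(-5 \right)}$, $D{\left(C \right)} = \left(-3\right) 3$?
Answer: $746 + 2 \sqrt{357} \approx 783.79$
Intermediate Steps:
$z = 24$
$D{\left(C \right)} = -9$
$h{\left(Z,T \right)} = 27$ ($h{\left(Z,T \right)} = 18 - -9 = 18 + 9 = 27$)
$u = 2 \sqrt{357}$ ($u = \sqrt{1062 + 366} = \sqrt{1428} = 2 \sqrt{357} \approx 37.789$)
$\left(719 + h{\left(c,o{\left(2,z \right)} \right)}\right) + u = \left(719 + 27\right) + 2 \sqrt{357} = 746 + 2 \sqrt{357}$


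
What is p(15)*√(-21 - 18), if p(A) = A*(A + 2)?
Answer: 255*I*√39 ≈ 1592.5*I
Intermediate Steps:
p(A) = A*(2 + A)
p(15)*√(-21 - 18) = (15*(2 + 15))*√(-21 - 18) = (15*17)*√(-39) = 255*(I*√39) = 255*I*√39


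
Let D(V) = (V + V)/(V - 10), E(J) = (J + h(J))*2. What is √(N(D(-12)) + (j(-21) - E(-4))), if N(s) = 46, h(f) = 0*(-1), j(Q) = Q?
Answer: √33 ≈ 5.7446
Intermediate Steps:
h(f) = 0
E(J) = 2*J (E(J) = (J + 0)*2 = J*2 = 2*J)
D(V) = 2*V/(-10 + V) (D(V) = (2*V)/(-10 + V) = 2*V/(-10 + V))
√(N(D(-12)) + (j(-21) - E(-4))) = √(46 + (-21 - 2*(-4))) = √(46 + (-21 - 1*(-8))) = √(46 + (-21 + 8)) = √(46 - 13) = √33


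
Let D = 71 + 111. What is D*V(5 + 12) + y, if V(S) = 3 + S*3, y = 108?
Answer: 9936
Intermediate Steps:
V(S) = 3 + 3*S
D = 182
D*V(5 + 12) + y = 182*(3 + 3*(5 + 12)) + 108 = 182*(3 + 3*17) + 108 = 182*(3 + 51) + 108 = 182*54 + 108 = 9828 + 108 = 9936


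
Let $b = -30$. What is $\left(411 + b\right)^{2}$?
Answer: $145161$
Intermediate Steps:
$\left(411 + b\right)^{2} = \left(411 - 30\right)^{2} = 381^{2} = 145161$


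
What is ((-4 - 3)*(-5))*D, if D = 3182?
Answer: 111370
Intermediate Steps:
((-4 - 3)*(-5))*D = ((-4 - 3)*(-5))*3182 = -7*(-5)*3182 = 35*3182 = 111370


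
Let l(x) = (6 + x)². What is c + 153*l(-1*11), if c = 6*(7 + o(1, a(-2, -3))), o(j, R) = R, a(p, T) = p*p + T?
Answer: 3873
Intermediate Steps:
a(p, T) = T + p² (a(p, T) = p² + T = T + p²)
c = 48 (c = 6*(7 + (-3 + (-2)²)) = 6*(7 + (-3 + 4)) = 6*(7 + 1) = 6*8 = 48)
c + 153*l(-1*11) = 48 + 153*(6 - 1*11)² = 48 + 153*(6 - 11)² = 48 + 153*(-5)² = 48 + 153*25 = 48 + 3825 = 3873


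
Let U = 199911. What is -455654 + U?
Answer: -255743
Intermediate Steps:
-455654 + U = -455654 + 199911 = -255743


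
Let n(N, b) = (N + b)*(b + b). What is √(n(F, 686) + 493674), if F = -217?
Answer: √1137142 ≈ 1066.4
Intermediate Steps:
n(N, b) = 2*b*(N + b) (n(N, b) = (N + b)*(2*b) = 2*b*(N + b))
√(n(F, 686) + 493674) = √(2*686*(-217 + 686) + 493674) = √(2*686*469 + 493674) = √(643468 + 493674) = √1137142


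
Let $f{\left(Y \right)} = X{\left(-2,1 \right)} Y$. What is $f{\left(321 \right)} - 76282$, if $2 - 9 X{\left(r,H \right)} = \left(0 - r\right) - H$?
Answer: $- \frac{228739}{3} \approx -76246.0$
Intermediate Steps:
$X{\left(r,H \right)} = \frac{2}{9} + \frac{H}{9} + \frac{r}{9}$ ($X{\left(r,H \right)} = \frac{2}{9} - \frac{\left(0 - r\right) - H}{9} = \frac{2}{9} - \frac{- r - H}{9} = \frac{2}{9} - \frac{- H - r}{9} = \frac{2}{9} + \left(\frac{H}{9} + \frac{r}{9}\right) = \frac{2}{9} + \frac{H}{9} + \frac{r}{9}$)
$f{\left(Y \right)} = \frac{Y}{9}$ ($f{\left(Y \right)} = \left(\frac{2}{9} + \frac{1}{9} \cdot 1 + \frac{1}{9} \left(-2\right)\right) Y = \left(\frac{2}{9} + \frac{1}{9} - \frac{2}{9}\right) Y = \frac{Y}{9}$)
$f{\left(321 \right)} - 76282 = \frac{1}{9} \cdot 321 - 76282 = \frac{107}{3} - 76282 = - \frac{228739}{3}$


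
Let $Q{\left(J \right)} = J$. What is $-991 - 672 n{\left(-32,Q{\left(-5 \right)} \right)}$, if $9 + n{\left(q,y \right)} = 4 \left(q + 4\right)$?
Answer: $80321$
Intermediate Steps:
$n{\left(q,y \right)} = 7 + 4 q$ ($n{\left(q,y \right)} = -9 + 4 \left(q + 4\right) = -9 + 4 \left(4 + q\right) = -9 + \left(16 + 4 q\right) = 7 + 4 q$)
$-991 - 672 n{\left(-32,Q{\left(-5 \right)} \right)} = -991 - 672 \left(7 + 4 \left(-32\right)\right) = -991 - 672 \left(7 - 128\right) = -991 - -81312 = -991 + 81312 = 80321$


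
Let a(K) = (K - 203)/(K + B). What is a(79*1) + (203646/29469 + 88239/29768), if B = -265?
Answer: 9247271347/877233192 ≈ 10.541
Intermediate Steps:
a(K) = (-203 + K)/(-265 + K) (a(K) = (K - 203)/(K - 265) = (-203 + K)/(-265 + K))
a(79*1) + (203646/29469 + 88239/29768) = (-203 + 79*1)/(-265 + 79*1) + (203646/29469 + 88239/29768) = (-203 + 79)/(-265 + 79) + (203646*(1/29469) + 88239*(1/29768)) = -124/(-186) + (67882/9823 + 88239/29768) = -1/186*(-124) + 2887483073/292411064 = ⅔ + 2887483073/292411064 = 9247271347/877233192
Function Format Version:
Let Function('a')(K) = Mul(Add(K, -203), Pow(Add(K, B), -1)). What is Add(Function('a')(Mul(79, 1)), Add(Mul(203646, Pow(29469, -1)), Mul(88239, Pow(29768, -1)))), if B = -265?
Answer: Rational(9247271347, 877233192) ≈ 10.541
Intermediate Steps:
Function('a')(K) = Mul(Pow(Add(-265, K), -1), Add(-203, K)) (Function('a')(K) = Mul(Add(K, -203), Pow(Add(K, -265), -1)) = Mul(Add(-203, K), Pow(Add(-265, K), -1)) = Mul(Pow(Add(-265, K), -1), Add(-203, K)))
Add(Function('a')(Mul(79, 1)), Add(Mul(203646, Pow(29469, -1)), Mul(88239, Pow(29768, -1)))) = Add(Mul(Pow(Add(-265, Mul(79, 1)), -1), Add(-203, Mul(79, 1))), Add(Mul(203646, Pow(29469, -1)), Mul(88239, Pow(29768, -1)))) = Add(Mul(Pow(Add(-265, 79), -1), Add(-203, 79)), Add(Mul(203646, Rational(1, 29469)), Mul(88239, Rational(1, 29768)))) = Add(Mul(Pow(-186, -1), -124), Add(Rational(67882, 9823), Rational(88239, 29768))) = Add(Mul(Rational(-1, 186), -124), Rational(2887483073, 292411064)) = Add(Rational(2, 3), Rational(2887483073, 292411064)) = Rational(9247271347, 877233192)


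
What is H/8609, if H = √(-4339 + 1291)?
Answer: 2*I*√762/8609 ≈ 0.0064129*I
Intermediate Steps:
H = 2*I*√762 (H = √(-3048) = 2*I*√762 ≈ 55.209*I)
H/8609 = (2*I*√762)/8609 = (2*I*√762)*(1/8609) = 2*I*√762/8609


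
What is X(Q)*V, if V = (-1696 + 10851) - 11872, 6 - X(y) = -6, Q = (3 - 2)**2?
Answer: -32604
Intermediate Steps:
Q = 1 (Q = 1**2 = 1)
X(y) = 12 (X(y) = 6 - 1*(-6) = 6 + 6 = 12)
V = -2717 (V = 9155 - 11872 = -2717)
X(Q)*V = 12*(-2717) = -32604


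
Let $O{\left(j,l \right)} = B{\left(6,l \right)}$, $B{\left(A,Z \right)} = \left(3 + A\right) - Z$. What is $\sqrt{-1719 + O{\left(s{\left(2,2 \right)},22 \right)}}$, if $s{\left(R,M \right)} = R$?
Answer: $2 i \sqrt{433} \approx 41.617 i$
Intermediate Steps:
$B{\left(A,Z \right)} = 3 + A - Z$
$O{\left(j,l \right)} = 9 - l$ ($O{\left(j,l \right)} = 3 + 6 - l = 9 - l$)
$\sqrt{-1719 + O{\left(s{\left(2,2 \right)},22 \right)}} = \sqrt{-1719 + \left(9 - 22\right)} = \sqrt{-1719 - 13} = \sqrt{-1732} = 2 i \sqrt{433}$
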